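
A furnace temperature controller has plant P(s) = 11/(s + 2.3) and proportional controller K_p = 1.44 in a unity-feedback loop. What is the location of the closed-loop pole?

s = -18.14

Closed-loop transfer function: T(s) = K_p·P(s)/(1 + K_p·P(s)) = 15.84/(s + 2.3 + 15.84) = 15.84/(s + 18.14).
The closed-loop pole is at s = −18.14.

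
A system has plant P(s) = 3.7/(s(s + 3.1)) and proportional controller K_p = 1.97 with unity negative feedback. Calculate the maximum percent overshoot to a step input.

Closed-loop characteristic equation: s² + 3.1s + 7.289 = 0, so ω_n = 2.7 rad/s and ζ = 3.1/(2·2.7) = 0.5741.
%OS = 100·exp(−πζ/√(1−ζ²)) = 100·exp(−π·0.5741/√0.6704) = 11%.

11%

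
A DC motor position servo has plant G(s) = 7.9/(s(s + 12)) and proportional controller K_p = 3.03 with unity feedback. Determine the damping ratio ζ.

ζ = 1.23

The closed-loop denominator is s(s+12) + 3.03·7.9 = s² + 12s + 23.94.
Matching s² + 2ζω_n s + ω_n²: ω_n = √23.94 = 4.893 rad/s and 2ζω_n = 12, so ζ = 12/(2·4.893) = 1.23.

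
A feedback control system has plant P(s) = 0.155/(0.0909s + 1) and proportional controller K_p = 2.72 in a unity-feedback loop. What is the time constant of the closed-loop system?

τ = 0.0639 s

Closed loop: T(s) = K_p·P/(1+K_p·P) = 0.4216/(0.0909s + 1 + 0.4216), with pole at s = −(1 + 0.4216)/0.0909 = −15.64.
Closed-loop time constant τ = 1/15.64 = 0.0639 s.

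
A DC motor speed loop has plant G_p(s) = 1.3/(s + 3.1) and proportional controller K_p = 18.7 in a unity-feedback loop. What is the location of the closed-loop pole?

Closed-loop transfer function: T(s) = K_p·G_p(s)/(1 + K_p·G_p(s)) = 24.31/(s + 3.1 + 24.31) = 24.31/(s + 27.41).
The closed-loop pole is at s = −27.41.

s = -27.41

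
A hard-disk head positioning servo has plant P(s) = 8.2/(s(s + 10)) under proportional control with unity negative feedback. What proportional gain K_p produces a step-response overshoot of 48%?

K_p = 58.9

From %OS = 100·exp(−πζ/√(1−ζ²)) = 48%, ζ = −ln(0.48)/√(π²+ln²(0.48)) = 0.2275.
Characteristic equation s² + 10s + 8.2K_p = 0 gives ζ = 10/(2√(8.2K_p)).
Setting ζ = 0.2275: √(8.2K_p) = 10/(2·0.2275) = 21.98, so K_p = 483/8.2 = 58.9.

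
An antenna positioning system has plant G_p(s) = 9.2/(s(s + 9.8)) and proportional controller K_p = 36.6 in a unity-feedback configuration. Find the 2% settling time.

T_s ≈ 0.816 s

The closed-loop denominator s² + 9.8s + 336.7 gives ω_n = √336.7 = 18.35 and ζ = 9.8/(2ω_n) = 0.267.
2% settling time T_s ≈ 4/(ζω_n) = 4/4.9 = 0.816 s.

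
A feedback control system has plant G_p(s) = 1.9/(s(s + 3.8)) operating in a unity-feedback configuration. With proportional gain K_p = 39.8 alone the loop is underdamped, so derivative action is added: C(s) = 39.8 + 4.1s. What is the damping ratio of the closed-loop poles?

ζ = 0.666

Forward path: (39.8 + 4.1s)·1.9/(s(s+3.8)). The closed-loop characteristic equation is s² + (3.8 + 1.9·4.1)s + 1.9·39.8 = 0.
That is s² + 11.59s + 75.62 = 0, so ω_n = 8.696 rad/s and ζ = 11.59/(2·8.696) = 0.6664.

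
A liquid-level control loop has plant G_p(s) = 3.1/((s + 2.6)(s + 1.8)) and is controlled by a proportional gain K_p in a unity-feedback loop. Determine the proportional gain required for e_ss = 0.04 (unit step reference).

The loop is type 0, so e_ss(step) = 1/(1 + K_pos) with K_pos = K_p·G_p(0).
G_p(0) = 0.6624. Require 1/(1 + K_p·0.6624) = 0.04, so 1 + 0.6624·K_p = 25.
K_p = (25 − 1)/0.6624 = 36.2.

K_p = 36.2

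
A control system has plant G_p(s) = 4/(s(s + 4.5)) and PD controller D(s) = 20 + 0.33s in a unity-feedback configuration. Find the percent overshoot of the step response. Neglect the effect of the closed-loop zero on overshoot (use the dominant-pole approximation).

33.9%

Forward path: (20 + 0.33s)·4/(s(s+4.5)). The closed-loop characteristic equation is s² + (4.5 + 4·0.33)s + 4·20 = 0.
That is s² + 5.82s + 80 = 0, so ω_n = 8.944 rad/s and ζ = 5.82/(2·8.944) = 0.3253.
%OS = 100·exp(−πζ/√(1−ζ²)) = 33.9%.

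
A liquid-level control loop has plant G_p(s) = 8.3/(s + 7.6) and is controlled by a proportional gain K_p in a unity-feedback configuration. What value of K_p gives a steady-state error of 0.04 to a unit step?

K_p = 22

The loop is type 0, so e_ss(step) = 1/(1 + K_pos) with K_pos = K_p·G_p(0).
G_p(0) = 1.092. Require 1/(1 + K_p·1.092) = 0.04, so 1 + 1.092·K_p = 25.
K_p = (25 − 1)/1.092 = 22.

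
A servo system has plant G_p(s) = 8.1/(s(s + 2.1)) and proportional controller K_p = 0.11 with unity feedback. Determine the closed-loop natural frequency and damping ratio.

The closed-loop denominator is s(s+2.1) + 0.11·8.1 = s² + 2.1s + 0.891.
Matching s² + 2ζω_n s + ω_n²: ω_n = √0.891 = 0.9439 rad/s and 2ζω_n = 2.1, so ζ = 2.1/(2·0.9439) = 1.11.

ω_n = 0.944 rad/s, ζ = 1.11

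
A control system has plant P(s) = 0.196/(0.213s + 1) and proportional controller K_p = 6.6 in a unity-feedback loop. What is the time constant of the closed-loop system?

τ = 0.0929 s

Closed loop: T(s) = K_p·P/(1+K_p·P) = 1.294/(0.213s + 1 + 1.294), with pole at s = −(1 + 1.294)/0.213 = −10.77.
Closed-loop time constant τ = 1/10.77 = 0.0929 s.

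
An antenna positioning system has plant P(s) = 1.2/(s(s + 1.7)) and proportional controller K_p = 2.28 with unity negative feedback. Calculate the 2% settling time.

From 1 + K_pP(s) = 0: s² + 1.7s + 2.736 = 0 ⇒ ω_n = 1.654, ζ = 0.5139.
2% settling time T_s ≈ 4/(ζω_n) = 4/0.85 = 4.71 s.

T_s ≈ 4.71 s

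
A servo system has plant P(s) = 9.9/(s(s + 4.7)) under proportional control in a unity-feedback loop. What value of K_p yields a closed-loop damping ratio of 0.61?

K_p = 1.5

Closed-loop characteristic equation: s² + 4.7s + K_p·9.9 = 0.
So ω_n = √(9.9K_p) and 2ζω_n = 4.7, giving ζ = 4.7/(2√(9.9K_p)).
Setting ζ = 0.61: √(9.9K_p) = 4.7/(2·0.61) = 3.852, so K_p = 14.84/9.9 = 1.5.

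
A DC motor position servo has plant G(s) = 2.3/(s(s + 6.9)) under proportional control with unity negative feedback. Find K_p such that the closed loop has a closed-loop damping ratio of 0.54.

Closed-loop characteristic equation: s² + 6.9s + K_p·2.3 = 0.
So ω_n = √(2.3K_p) and 2ζω_n = 6.9, giving ζ = 6.9/(2√(2.3K_p)).
Setting ζ = 0.54: √(2.3K_p) = 6.9/(2·0.54) = 6.389, so K_p = 40.82/2.3 = 17.7.

K_p = 17.7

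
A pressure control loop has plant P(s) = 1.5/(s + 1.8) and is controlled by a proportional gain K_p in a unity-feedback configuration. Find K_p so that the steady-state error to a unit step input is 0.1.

K_p = 10.8

The loop is type 0, so e_ss(step) = 1/(1 + K_pos) with K_pos = K_p·P(0).
P(0) = 0.8333. Require 1/(1 + K_p·0.8333) = 0.1, so 1 + 0.8333·K_p = 10.
K_p = (10 − 1)/0.8333 = 10.8.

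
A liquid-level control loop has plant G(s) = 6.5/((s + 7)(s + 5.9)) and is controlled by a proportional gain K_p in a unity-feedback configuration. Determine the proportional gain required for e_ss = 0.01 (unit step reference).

The loop is type 0, so e_ss(step) = 1/(1 + K_pos) with K_pos = K_p·G(0).
G(0) = 0.1574. Require 1/(1 + K_p·0.1574) = 0.01, so 1 + 0.1574·K_p = 100.
K_p = (100 − 1)/0.1574 = 629.

K_p = 629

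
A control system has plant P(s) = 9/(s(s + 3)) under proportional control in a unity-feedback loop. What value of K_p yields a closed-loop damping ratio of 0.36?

K_p = 1.93

Closed-loop characteristic equation: s² + 3s + K_p·9 = 0.
So ω_n = √(9K_p) and 2ζω_n = 3, giving ζ = 3/(2√(9K_p)).
Setting ζ = 0.36: √(9K_p) = 3/(2·0.36) = 4.167, so K_p = 17.36/9 = 1.93.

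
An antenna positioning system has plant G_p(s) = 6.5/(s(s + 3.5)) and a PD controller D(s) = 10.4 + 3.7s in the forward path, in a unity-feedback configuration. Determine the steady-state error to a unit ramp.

The loop has one pole at the origin (type 1). Velocity error constant K_v = lim_{s→0} s·D(s)G_p(s) = 10.4·6.5/3.5 = 19.31.
Steady-state error to a unit ramp: e_ss = 1/K_v = 0.0518.

0.0518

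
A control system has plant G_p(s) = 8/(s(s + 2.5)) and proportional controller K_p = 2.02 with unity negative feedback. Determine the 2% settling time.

The closed-loop denominator s² + 2.5s + 16.16 gives ω_n = √16.16 = 4.02 and ζ = 2.5/(2ω_n) = 0.3109.
2% settling time T_s ≈ 4/(ζω_n) = 4/1.25 = 3.2 s.

T_s ≈ 3.2 s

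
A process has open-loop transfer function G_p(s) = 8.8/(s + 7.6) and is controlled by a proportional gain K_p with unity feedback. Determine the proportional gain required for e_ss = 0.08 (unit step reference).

K_p = 9.93

The loop is type 0, so e_ss(step) = 1/(1 + K_pos) with K_pos = K_p·G_p(0).
G_p(0) = 1.158. Require 1/(1 + K_p·1.158) = 0.08, so 1 + 1.158·K_p = 12.5.
K_p = (12.5 − 1)/1.158 = 9.93.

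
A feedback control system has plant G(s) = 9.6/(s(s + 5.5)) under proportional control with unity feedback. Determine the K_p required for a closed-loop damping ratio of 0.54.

Closed-loop characteristic equation: s² + 5.5s + K_p·9.6 = 0.
So ω_n = √(9.6K_p) and 2ζω_n = 5.5, giving ζ = 5.5/(2√(9.6K_p)).
Setting ζ = 0.54: √(9.6K_p) = 5.5/(2·0.54) = 5.093, so K_p = 25.93/9.6 = 2.7.

K_p = 2.7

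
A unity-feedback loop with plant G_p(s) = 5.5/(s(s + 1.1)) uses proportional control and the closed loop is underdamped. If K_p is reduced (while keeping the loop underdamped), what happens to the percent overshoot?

ζ = 1.1/(2√(5.5K_p)) rises as K_p falls; higher damping means less overshoot.

decrease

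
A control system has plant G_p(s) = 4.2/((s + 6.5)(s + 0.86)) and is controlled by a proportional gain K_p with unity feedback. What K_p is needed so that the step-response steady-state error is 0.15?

Steady-state error for a unit step on this type-0 loop is 1/(1 + K_p·G_p(0)).
G_p(0) = 0.7513. Require 1/(1 + K_p·0.7513) = 0.15, so 1 + 0.7513·K_p = 6.667.
K_p = (6.667 − 1)/0.7513 = 7.54.

K_p = 7.54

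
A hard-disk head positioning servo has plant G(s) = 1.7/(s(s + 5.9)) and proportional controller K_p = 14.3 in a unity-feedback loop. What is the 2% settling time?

Closed-loop characteristic equation: s² + 5.9s + 24.31 = 0, so ω_n = 4.931 rad/s and ζ = 5.9/(2·4.931) = 0.5983.
2% settling time T_s ≈ 4/(ζω_n) = 4/2.95 = 1.36 s.

T_s ≈ 1.36 s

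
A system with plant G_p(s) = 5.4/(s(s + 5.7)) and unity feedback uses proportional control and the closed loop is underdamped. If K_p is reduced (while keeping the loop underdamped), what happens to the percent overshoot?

decrease

ζ = 5.7/(2√(5.4K_p)) rises as K_p falls; higher damping means less overshoot.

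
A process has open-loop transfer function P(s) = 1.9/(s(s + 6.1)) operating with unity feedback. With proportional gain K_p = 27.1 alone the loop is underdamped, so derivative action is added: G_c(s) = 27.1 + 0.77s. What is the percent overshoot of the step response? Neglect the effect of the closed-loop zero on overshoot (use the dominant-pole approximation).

14.3%

Forward path: (27.1 + 0.77s)·1.9/(s(s+6.1)). The closed-loop characteristic equation is s² + (6.1 + 1.9·0.77)s + 1.9·27.1 = 0.
That is s² + 7.563s + 51.49 = 0, so ω_n = 7.176 rad/s and ζ = 7.563/(2·7.176) = 0.527.
%OS = 100·exp(−πζ/√(1−ζ²)) = 14.3%.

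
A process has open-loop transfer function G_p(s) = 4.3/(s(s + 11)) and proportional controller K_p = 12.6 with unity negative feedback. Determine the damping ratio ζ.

With unity feedback the closed-loop characteristic equation is s² + 11s + 12.6·4.3 = s² + 11s + 54.18 = 0.
So ω_n² = 54.18 ⇒ ω_n = 7.361 rad/s, and ζ = 11/(2ω_n) = 0.747.

ζ = 0.747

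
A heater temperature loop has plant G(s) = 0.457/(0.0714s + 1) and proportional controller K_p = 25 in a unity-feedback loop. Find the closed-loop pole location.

Closed loop: T(s) = K_p·G/(1+K_p·G) = 11.43/(0.0714s + 1 + 11.43), with pole at s = −(1 + 11.43)/0.0714 = −174.

s = -174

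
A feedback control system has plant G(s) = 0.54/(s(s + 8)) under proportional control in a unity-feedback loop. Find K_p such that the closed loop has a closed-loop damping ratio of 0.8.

K_p = 46.3

Closed-loop characteristic equation: s² + 8s + K_p·0.54 = 0.
So ω_n = √(0.54K_p) and 2ζω_n = 8, giving ζ = 8/(2√(0.54K_p)).
Setting ζ = 0.8: √(0.54K_p) = 8/(2·0.8) = 5, so K_p = 25/0.54 = 46.3.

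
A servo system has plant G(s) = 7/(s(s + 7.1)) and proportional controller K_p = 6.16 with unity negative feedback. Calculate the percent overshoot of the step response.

Closed-loop characteristic equation: s² + 7.1s + 43.12 = 0, so ω_n = 6.567 rad/s and ζ = 7.1/(2·6.567) = 0.5406.
%OS = 100·exp(−πζ/√(1−ζ²)) = 100·exp(−π·0.5406/√0.7077) = 13.3%.

13.3%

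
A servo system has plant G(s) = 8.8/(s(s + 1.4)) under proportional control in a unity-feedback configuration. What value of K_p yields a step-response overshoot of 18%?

K_p = 0.243

From %OS = 100·exp(−πζ/√(1−ζ²)) = 18%, ζ = −ln(0.18)/√(π²+ln²(0.18)) = 0.4791.
Characteristic equation s² + 1.4s + 8.8K_p = 0 gives ζ = 1.4/(2√(8.8K_p)).
Setting ζ = 0.4791: √(8.8K_p) = 1.4/(2·0.4791) = 1.461, so K_p = 2.135/8.8 = 0.243.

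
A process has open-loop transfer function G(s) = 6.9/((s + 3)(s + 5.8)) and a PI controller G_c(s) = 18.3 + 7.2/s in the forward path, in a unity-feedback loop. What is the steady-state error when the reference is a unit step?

The open loop G_c(s)G(s) has a pole at the origin (type 1), so the static position error constant is infinite and e_ss = 1/(1+∞) = 0.

0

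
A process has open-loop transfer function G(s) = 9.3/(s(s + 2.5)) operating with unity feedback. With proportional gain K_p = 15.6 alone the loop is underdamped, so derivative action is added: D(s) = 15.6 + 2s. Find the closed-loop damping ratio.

Forward path: (15.6 + 2s)·9.3/(s(s+2.5)). The closed-loop characteristic equation is s² + (2.5 + 9.3·2)s + 9.3·15.6 = 0.
That is s² + 21.1s + 145.1 = 0, so ω_n = 12.04 rad/s and ζ = 21.1/(2·12.04) = 0.8759.

ζ = 0.876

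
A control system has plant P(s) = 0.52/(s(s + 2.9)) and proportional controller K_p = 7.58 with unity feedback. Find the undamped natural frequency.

ω_n = 1.99 rad/s

With unity feedback the closed-loop characteristic equation is s² + 2.9s + 7.58·0.52 = s² + 2.9s + 3.942 = 0.
So ω_n² = 3.942 ⇒ ω_n = 1.985 rad/s, and ζ = 2.9/(2ω_n) = 0.73.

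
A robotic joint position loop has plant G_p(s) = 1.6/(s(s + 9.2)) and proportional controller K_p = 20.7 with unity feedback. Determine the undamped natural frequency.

With unity feedback the closed-loop characteristic equation is s² + 9.2s + 20.7·1.6 = s² + 9.2s + 33.12 = 0.
So ω_n² = 33.12 ⇒ ω_n = 5.755 rad/s, and ζ = 9.2/(2ω_n) = 0.799.

ω_n = 5.75 rad/s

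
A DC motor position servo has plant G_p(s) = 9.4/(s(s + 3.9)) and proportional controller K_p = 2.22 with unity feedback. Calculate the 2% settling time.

T_s ≈ 2.05 s

The closed-loop denominator s² + 3.9s + 20.87 gives ω_n = √20.87 = 4.568 and ζ = 3.9/(2ω_n) = 0.4269.
2% settling time T_s ≈ 4/(ζω_n) = 4/1.95 = 2.05 s.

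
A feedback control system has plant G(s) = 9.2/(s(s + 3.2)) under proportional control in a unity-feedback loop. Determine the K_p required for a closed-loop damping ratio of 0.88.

K_p = 0.359

Closed-loop characteristic equation: s² + 3.2s + K_p·9.2 = 0.
So ω_n = √(9.2K_p) and 2ζω_n = 3.2, giving ζ = 3.2/(2√(9.2K_p)).
Setting ζ = 0.88: √(9.2K_p) = 3.2/(2·0.88) = 1.818, so K_p = 3.306/9.2 = 0.359.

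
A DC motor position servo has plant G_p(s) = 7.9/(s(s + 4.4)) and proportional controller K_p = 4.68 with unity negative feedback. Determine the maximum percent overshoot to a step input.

Closed-loop characteristic equation: s² + 4.4s + 36.97 = 0, so ω_n = 6.08 rad/s and ζ = 4.4/(2·6.08) = 0.3618.
%OS = 100·exp(−πζ/√(1−ζ²)) = 100·exp(−π·0.3618/√0.8691) = 29.5%.

29.5%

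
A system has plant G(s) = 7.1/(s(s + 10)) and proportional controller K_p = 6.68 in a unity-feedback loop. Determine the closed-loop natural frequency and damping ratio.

The closed-loop denominator is s(s+10) + 6.68·7.1 = s² + 10s + 47.43.
So ω_n² = 47.43 ⇒ ω_n = 6.887 rad/s, and ζ = 10/(2ω_n) = 0.726.

ω_n = 6.89 rad/s, ζ = 0.726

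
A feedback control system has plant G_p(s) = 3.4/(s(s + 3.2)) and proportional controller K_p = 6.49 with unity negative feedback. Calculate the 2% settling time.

T_s ≈ 2.5 s

The closed-loop denominator s² + 3.2s + 22.07 gives ω_n = √22.07 = 4.697 and ζ = 3.2/(2ω_n) = 0.3406.
2% settling time T_s ≈ 4/(ζω_n) = 4/1.6 = 2.5 s.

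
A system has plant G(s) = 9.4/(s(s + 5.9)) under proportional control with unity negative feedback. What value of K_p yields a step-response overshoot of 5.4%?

From %OS = 100·exp(−πζ/√(1−ζ²)) = 5.4%, ζ = −ln(0.054)/√(π²+ln²(0.054)) = 0.6806.
Characteristic equation s² + 5.9s + 9.4K_p = 0 gives ζ = 5.9/(2√(9.4K_p)).
Setting ζ = 0.6806: √(9.4K_p) = 5.9/(2·0.6806) = 4.334, so K_p = 18.78/9.4 = 2.

K_p = 2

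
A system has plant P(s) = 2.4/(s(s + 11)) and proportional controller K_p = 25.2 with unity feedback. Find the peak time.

T_p = 0.571 s

From 1 + K_pP(s) = 0: s² + 11s + 60.48 = 0 ⇒ ω_n = 7.777, ζ = 0.7072.
Damped frequency ω_d = ω_n√(1−ζ²) = 5.498 rad/s, so peak time T_p = π/ω_d = 0.571 s.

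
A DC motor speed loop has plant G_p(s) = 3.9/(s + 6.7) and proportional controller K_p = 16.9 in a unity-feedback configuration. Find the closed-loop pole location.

s = -72.61

Closed-loop transfer function: T(s) = K_p·G_p(s)/(1 + K_p·G_p(s)) = 65.91/(s + 6.7 + 65.91) = 65.91/(s + 72.61).
The closed-loop pole is at s = −72.61.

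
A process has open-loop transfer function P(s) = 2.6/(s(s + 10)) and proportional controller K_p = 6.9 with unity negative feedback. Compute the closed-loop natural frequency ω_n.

The closed-loop denominator is s(s+10) + 6.9·2.6 = s² + 10s + 17.94.
So ω_n² = 17.94 ⇒ ω_n = 4.236 rad/s, and ζ = 10/(2ω_n) = 1.18.

ω_n = 4.24 rad/s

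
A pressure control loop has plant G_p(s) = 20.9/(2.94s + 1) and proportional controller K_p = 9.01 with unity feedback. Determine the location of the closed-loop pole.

Closed loop: T(s) = K_p·G_p/(1+K_p·G_p) = 188.3/(2.94s + 1 + 188.3), with pole at s = −(1 + 188.3)/2.94 = −64.39.

s = -64.39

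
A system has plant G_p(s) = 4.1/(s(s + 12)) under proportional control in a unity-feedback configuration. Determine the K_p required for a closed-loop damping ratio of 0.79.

K_p = 14.1

Closed-loop characteristic equation: s² + 12s + K_p·4.1 = 0.
So ω_n = √(4.1K_p) and 2ζω_n = 12, giving ζ = 12/(2√(4.1K_p)).
Setting ζ = 0.79: √(4.1K_p) = 12/(2·0.79) = 7.595, so K_p = 57.68/4.1 = 14.1.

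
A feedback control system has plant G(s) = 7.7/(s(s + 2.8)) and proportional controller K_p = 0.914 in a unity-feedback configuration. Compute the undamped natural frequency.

ω_n = 2.65 rad/s

With unity feedback the closed-loop characteristic equation is s² + 2.8s + 0.914·7.7 = s² + 2.8s + 7.038 = 0.
Matching s² + 2ζω_n s + ω_n²: ω_n = √7.038 = 2.653 rad/s and 2ζω_n = 2.8, so ζ = 2.8/(2·2.653) = 0.528.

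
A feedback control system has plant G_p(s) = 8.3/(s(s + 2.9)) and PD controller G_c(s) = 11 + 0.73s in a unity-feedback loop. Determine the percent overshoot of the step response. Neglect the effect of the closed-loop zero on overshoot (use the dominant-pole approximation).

Forward path: (11 + 0.73s)·8.3/(s(s+2.9)). The closed-loop characteristic equation is s² + (2.9 + 8.3·0.73)s + 8.3·11 = 0.
That is s² + 8.959s + 91.3 = 0, so ω_n = 9.555 rad/s and ζ = 8.959/(2·9.555) = 0.4688.
%OS = 100·exp(−πζ/√(1−ζ²)) = 18.9%.

18.9%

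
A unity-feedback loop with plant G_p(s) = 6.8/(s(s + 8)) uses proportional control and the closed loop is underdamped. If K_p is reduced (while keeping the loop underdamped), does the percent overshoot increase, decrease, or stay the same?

decrease

ζ = 8/(2√(6.8K_p)) rises as K_p falls; higher damping means less overshoot.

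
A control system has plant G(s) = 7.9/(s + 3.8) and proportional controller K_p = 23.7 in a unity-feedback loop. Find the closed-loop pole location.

s = -191

Closed-loop transfer function: T(s) = K_p·G(s)/(1 + K_p·G(s)) = 187.2/(s + 3.8 + 187.2) = 187.2/(s + 191).
The closed-loop pole is at s = −191.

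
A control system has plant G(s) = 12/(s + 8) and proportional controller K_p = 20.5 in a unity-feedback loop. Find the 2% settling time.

Closed-loop transfer function: T(s) = K_p·G(s)/(1 + K_p·G(s)) = 246/(s + 8 + 246) = 246/(s + 254).
Time constant τ = 1/254 = 0.003937 s, so the 2% settling time is about 4τ = 0.0157 s.

T_s ≈ 0.0157 s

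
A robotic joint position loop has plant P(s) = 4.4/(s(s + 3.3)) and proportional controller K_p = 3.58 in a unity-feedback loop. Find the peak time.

T_p = 0.87 s

From 1 + K_pP(s) = 0: s² + 3.3s + 15.75 = 0 ⇒ ω_n = 3.969, ζ = 0.4157.
Damped frequency ω_d = ω_n√(1−ζ²) = 3.61 rad/s, so peak time T_p = π/ω_d = 0.87 s.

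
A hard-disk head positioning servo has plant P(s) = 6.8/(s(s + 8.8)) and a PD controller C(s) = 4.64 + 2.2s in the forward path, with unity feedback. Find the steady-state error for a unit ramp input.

0.279

The loop has one pole at the origin (type 1). Velocity error constant K_v = lim_{s→0} s·C(s)P(s) = 4.64·6.8/8.8 = 3.585.
Steady-state error to a unit ramp: e_ss = 1/K_v = 0.279.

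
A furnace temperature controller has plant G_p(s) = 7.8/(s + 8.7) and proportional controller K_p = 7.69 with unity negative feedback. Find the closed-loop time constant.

Closed-loop transfer function: T(s) = K_p·G_p(s)/(1 + K_p·G_p(s)) = 59.98/(s + 8.7 + 59.98) = 59.98/(s + 68.68).
Time constant τ = 1/68.68 = 0.0146 s.

τ = 0.0146 s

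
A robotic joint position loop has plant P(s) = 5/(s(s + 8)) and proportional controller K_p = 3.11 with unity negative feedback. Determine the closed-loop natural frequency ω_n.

ω_n = 3.94 rad/s

1 + K_p·P(s) = 0 gives s² + 8s + 15.55 = 0.
So ω_n² = 15.55 ⇒ ω_n = 3.943 rad/s, and ζ = 8/(2ω_n) = 1.01.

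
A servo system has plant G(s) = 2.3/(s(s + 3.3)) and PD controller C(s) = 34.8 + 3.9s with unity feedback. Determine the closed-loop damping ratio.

ζ = 0.686

Forward path: (34.8 + 3.9s)·2.3/(s(s+3.3)). The closed-loop characteristic equation is s² + (3.3 + 2.3·3.9)s + 2.3·34.8 = 0.
That is s² + 12.27s + 80.04 = 0, so ω_n = 8.947 rad/s and ζ = 12.27/(2·8.947) = 0.6857.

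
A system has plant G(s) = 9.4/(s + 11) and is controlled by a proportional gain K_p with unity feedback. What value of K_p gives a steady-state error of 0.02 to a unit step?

K_p = 57.3

The loop is type 0, so e_ss(step) = 1/(1 + K_pos) with K_pos = K_p·G(0).
G(0) = 0.8545. Require 1/(1 + K_p·0.8545) = 0.02, so 1 + 0.8545·K_p = 50.
K_p = (50 − 1)/0.8545 = 57.3.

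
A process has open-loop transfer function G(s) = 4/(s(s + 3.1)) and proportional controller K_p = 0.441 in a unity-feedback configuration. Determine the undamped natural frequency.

ω_n = 1.33 rad/s

1 + K_p·G(s) = 0 gives s² + 3.1s + 1.764 = 0.
Matching s² + 2ζω_n s + ω_n²: ω_n = √1.764 = 1.328 rad/s and 2ζω_n = 3.1, so ζ = 3.1/(2·1.328) = 1.17.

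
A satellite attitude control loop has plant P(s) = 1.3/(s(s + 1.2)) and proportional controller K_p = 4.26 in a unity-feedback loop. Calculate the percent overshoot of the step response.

43.7%

From 1 + K_pP(s) = 0: s² + 1.2s + 5.538 = 0 ⇒ ω_n = 2.353, ζ = 0.255.
%OS = 100·exp(−πζ/√(1−ζ²)) = 100·exp(−π·0.255/√0.935) = 43.7%.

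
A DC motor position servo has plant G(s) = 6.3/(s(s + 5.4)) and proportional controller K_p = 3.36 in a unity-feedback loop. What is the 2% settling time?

Closed-loop characteristic equation: s² + 5.4s + 21.17 = 0, so ω_n = 4.601 rad/s and ζ = 5.4/(2·4.601) = 0.5868.
2% settling time T_s ≈ 4/(ζω_n) = 4/2.7 = 1.48 s.

T_s ≈ 1.48 s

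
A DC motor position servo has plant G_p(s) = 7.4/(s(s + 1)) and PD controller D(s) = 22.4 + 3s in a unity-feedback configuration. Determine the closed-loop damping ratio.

Forward path: (22.4 + 3s)·7.4/(s(s+1)). The closed-loop characteristic equation is s² + (1 + 7.4·3)s + 7.4·22.4 = 0.
That is s² + 23.2s + 165.8 = 0, so ω_n = 12.87 rad/s and ζ = 23.2/(2·12.87) = 0.901.

ζ = 0.901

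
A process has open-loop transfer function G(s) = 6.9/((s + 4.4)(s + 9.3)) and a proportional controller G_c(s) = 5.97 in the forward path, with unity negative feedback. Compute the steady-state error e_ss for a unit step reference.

0.498

The loop is type 0. Static position error constant K_pos = G_c(0)·G(0) = 5.97·0.1686 = 1.007.
Steady-state error to a unit step: e_ss = 1/(1+K_pos) = 1/2.007 = 0.498.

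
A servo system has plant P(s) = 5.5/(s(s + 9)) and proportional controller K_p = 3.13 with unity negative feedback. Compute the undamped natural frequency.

With unity feedback the closed-loop characteristic equation is s² + 9s + 3.13·5.5 = s² + 9s + 17.21 = 0.
So ω_n² = 17.21 ⇒ ω_n = 4.149 rad/s, and ζ = 9/(2ω_n) = 1.08.

ω_n = 4.15 rad/s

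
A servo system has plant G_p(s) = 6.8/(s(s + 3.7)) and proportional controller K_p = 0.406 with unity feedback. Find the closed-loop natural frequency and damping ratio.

ω_n = 1.66 rad/s, ζ = 1.11

The closed-loop denominator is s(s+3.7) + 0.406·6.8 = s² + 3.7s + 2.761.
So ω_n² = 2.761 ⇒ ω_n = 1.662 rad/s, and ζ = 3.7/(2ω_n) = 1.11.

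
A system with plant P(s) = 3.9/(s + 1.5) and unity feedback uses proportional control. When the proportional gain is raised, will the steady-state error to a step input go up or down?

decrease

e_ss = 1/(1 + K_p·P(0)); a larger K_p raises the denominator, so e_ss decreases.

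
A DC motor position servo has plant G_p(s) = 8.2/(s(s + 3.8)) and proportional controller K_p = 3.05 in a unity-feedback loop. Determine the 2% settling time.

T_s ≈ 2.11 s

The closed-loop denominator s² + 3.8s + 25.01 gives ω_n = √25.01 = 5.001 and ζ = 3.8/(2ω_n) = 0.3799.
2% settling time T_s ≈ 4/(ζω_n) = 4/1.9 = 2.11 s.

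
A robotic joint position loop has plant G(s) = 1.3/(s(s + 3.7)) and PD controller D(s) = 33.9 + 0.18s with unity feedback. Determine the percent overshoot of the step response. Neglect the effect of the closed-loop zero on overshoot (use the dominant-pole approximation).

37.7%

Forward path: (33.9 + 0.18s)·1.3/(s(s+3.7)). The closed-loop characteristic equation is s² + (3.7 + 1.3·0.18)s + 1.3·33.9 = 0.
That is s² + 3.934s + 44.07 = 0, so ω_n = 6.639 rad/s and ζ = 3.934/(2·6.639) = 0.2963.
%OS = 100·exp(−πζ/√(1−ζ²)) = 37.7%.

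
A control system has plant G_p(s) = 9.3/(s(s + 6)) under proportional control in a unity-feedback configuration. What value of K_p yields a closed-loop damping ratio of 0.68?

Closed-loop characteristic equation: s² + 6s + K_p·9.3 = 0.
So ω_n = √(9.3K_p) and 2ζω_n = 6, giving ζ = 6/(2√(9.3K_p)).
Setting ζ = 0.68: √(9.3K_p) = 6/(2·0.68) = 4.412, so K_p = 19.46/9.3 = 2.09.

K_p = 2.09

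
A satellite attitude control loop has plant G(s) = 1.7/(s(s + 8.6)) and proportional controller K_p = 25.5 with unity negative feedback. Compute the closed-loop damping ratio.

1 + K_p·G(s) = 0 gives s² + 8.6s + 43.35 = 0.
Matching s² + 2ζω_n s + ω_n²: ω_n = √43.35 = 6.584 rad/s and 2ζω_n = 8.6, so ζ = 8.6/(2·6.584) = 0.653.

ζ = 0.653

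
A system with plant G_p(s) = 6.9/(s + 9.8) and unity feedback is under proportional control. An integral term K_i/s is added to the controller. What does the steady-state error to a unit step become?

The integrator makes K_pos = lim_{s→0} C(s)G(s) infinite, so e_ss = 1/(1+K_pos) = 0.

0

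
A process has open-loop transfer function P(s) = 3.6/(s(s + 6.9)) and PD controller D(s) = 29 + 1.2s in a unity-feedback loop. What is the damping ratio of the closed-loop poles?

ζ = 0.549

Forward path: (29 + 1.2s)·3.6/(s(s+6.9)). The closed-loop characteristic equation is s² + (6.9 + 3.6·1.2)s + 3.6·29 = 0.
That is s² + 11.22s + 104.4 = 0, so ω_n = 10.22 rad/s and ζ = 11.22/(2·10.22) = 0.5491.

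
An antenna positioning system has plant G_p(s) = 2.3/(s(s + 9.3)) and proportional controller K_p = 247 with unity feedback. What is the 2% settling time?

T_s ≈ 0.86 s

Closed-loop characteristic equation: s² + 9.3s + 568.1 = 0, so ω_n = 23.83 rad/s and ζ = 9.3/(2·23.83) = 0.1951.
2% settling time T_s ≈ 4/(ζω_n) = 4/4.65 = 0.86 s.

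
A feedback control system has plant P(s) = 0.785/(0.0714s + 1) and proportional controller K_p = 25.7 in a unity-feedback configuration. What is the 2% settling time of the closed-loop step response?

Closed loop: T(s) = K_p·P/(1+K_p·P) = 20.17/(0.0714s + 1 + 20.17), with pole at s = −(1 + 20.17)/0.0714 = −296.6.
τ = 1/296.6 = 0.003372 s, so 2% settling time ≈ 4τ = 0.0135 s.

T_s ≈ 0.0135 s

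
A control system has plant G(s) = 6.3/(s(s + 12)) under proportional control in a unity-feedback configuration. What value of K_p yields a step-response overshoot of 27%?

K_p = 38.6

From %OS = 100·exp(−πζ/√(1−ζ²)) = 27%, ζ = −ln(0.27)/√(π²+ln²(0.27)) = 0.3847.
Characteristic equation s² + 12s + 6.3K_p = 0 gives ζ = 12/(2√(6.3K_p)).
Setting ζ = 0.3847: √(6.3K_p) = 12/(2·0.3847) = 15.6, so K_p = 243.3/6.3 = 38.6.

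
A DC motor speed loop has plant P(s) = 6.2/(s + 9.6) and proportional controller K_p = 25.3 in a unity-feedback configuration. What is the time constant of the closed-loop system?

Closed-loop transfer function: T(s) = K_p·P(s)/(1 + K_p·P(s)) = 156.9/(s + 9.6 + 156.9) = 156.9/(s + 166.5).
Time constant τ = 1/166.5 = 0.00601 s.

τ = 0.00601 s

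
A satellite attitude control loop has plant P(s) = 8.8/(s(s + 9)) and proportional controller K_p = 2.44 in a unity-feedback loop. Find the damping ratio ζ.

1 + K_p·P(s) = 0 gives s² + 9s + 21.47 = 0.
Matching s² + 2ζω_n s + ω_n²: ω_n = √21.47 = 4.634 rad/s and 2ζω_n = 9, so ζ = 9/(2·4.634) = 0.971.

ζ = 0.971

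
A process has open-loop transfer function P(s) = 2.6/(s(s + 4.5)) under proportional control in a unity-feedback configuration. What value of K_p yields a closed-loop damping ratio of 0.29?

K_p = 23.2

Closed-loop characteristic equation: s² + 4.5s + K_p·2.6 = 0.
So ω_n = √(2.6K_p) and 2ζω_n = 4.5, giving ζ = 4.5/(2√(2.6K_p)).
Setting ζ = 0.29: √(2.6K_p) = 4.5/(2·0.29) = 7.759, so K_p = 60.2/2.6 = 23.2.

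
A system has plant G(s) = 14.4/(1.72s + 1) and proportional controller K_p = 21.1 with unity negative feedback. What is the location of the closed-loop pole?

Closed loop: T(s) = K_p·G/(1+K_p·G) = 303.8/(1.72s + 1 + 303.8), with pole at s = −(1 + 303.8)/1.72 = −177.2.

s = -177.2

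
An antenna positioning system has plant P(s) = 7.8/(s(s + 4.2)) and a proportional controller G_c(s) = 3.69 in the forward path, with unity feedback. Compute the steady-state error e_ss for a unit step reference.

The open loop G_c(s)P(s) has a pole at the origin (type 1), so the static position error constant is infinite and e_ss = 1/(1+∞) = 0.

0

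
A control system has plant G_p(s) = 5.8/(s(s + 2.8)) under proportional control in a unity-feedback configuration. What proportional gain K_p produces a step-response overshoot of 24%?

From %OS = 100·exp(−πζ/√(1−ζ²)) = 24%, ζ = −ln(0.24)/√(π²+ln²(0.24)) = 0.4136.
Characteristic equation s² + 2.8s + 5.8K_p = 0 gives ζ = 2.8/(2√(5.8K_p)).
Setting ζ = 0.4136: √(5.8K_p) = 2.8/(2·0.4136) = 3.385, so K_p = 11.46/5.8 = 1.98.

K_p = 1.98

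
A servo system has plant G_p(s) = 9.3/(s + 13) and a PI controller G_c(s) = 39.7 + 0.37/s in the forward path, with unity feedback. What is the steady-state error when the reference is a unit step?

0

The open loop G_c(s)G_p(s) has a pole at the origin (type 1), so the static position error constant is infinite and e_ss = 1/(1+∞) = 0.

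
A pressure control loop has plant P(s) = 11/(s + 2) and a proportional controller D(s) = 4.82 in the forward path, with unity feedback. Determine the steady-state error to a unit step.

0.0364

The loop is type 0. Static position error constant K_pos = D(0)·P(0) = 4.82·5.5 = 26.51.
Steady-state error to a unit step: e_ss = 1/(1+K_pos) = 1/27.51 = 0.0364.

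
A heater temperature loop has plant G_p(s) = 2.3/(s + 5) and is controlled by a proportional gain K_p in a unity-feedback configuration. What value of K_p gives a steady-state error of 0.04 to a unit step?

The loop is type 0, so e_ss(step) = 1/(1 + K_pos) with K_pos = K_p·G_p(0).
G_p(0) = 0.46. Require 1/(1 + K_p·0.46) = 0.04, so 1 + 0.46·K_p = 25.
K_p = (25 − 1)/0.46 = 52.2.

K_p = 52.2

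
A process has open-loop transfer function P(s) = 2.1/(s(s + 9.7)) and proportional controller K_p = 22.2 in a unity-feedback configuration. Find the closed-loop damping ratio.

1 + K_p·P(s) = 0 gives s² + 9.7s + 46.62 = 0.
Matching s² + 2ζω_n s + ω_n²: ω_n = √46.62 = 6.828 rad/s and 2ζω_n = 9.7, so ζ = 9.7/(2·6.828) = 0.71.

ζ = 0.71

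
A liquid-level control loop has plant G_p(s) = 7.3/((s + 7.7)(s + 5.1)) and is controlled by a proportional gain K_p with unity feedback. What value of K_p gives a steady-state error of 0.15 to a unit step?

Steady-state error for a unit step on this type-0 loop is 1/(1 + K_p·G_p(0)).
G_p(0) = 0.1859. Require 1/(1 + K_p·0.1859) = 0.15, so 1 + 0.1859·K_p = 6.667.
K_p = (6.667 − 1)/0.1859 = 30.5.

K_p = 30.5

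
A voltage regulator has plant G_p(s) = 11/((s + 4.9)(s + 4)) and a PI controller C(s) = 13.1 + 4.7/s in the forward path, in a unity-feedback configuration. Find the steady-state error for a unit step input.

The open loop C(s)G_p(s) has a pole at the origin (type 1), so the static position error constant is infinite and e_ss = 1/(1+∞) = 0.

0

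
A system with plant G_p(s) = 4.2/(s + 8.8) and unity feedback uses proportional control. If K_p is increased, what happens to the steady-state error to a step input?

e_ss = 1/(1 + K_p·G_p(0)); a larger K_p raises the denominator, so e_ss decreases.

decrease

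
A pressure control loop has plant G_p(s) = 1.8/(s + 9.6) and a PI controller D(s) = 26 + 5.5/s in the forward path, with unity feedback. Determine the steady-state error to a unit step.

The open loop D(s)G_p(s) has a pole at the origin (type 1), so the static position error constant is infinite and e_ss = 1/(1+∞) = 0.

0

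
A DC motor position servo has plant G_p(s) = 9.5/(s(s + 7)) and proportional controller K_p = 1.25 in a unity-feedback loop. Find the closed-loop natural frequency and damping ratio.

1 + K_p·G_p(s) = 0 gives s² + 7s + 11.88 = 0.
Matching s² + 2ζω_n s + ω_n²: ω_n = √11.88 = 3.446 rad/s and 2ζω_n = 7, so ζ = 7/(2·3.446) = 1.02.

ω_n = 3.45 rad/s, ζ = 1.02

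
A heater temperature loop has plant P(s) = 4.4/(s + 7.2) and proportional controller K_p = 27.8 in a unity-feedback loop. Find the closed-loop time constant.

Closed-loop transfer function: T(s) = K_p·P(s)/(1 + K_p·P(s)) = 122.3/(s + 7.2 + 122.3) = 122.3/(s + 129.5).
Time constant τ = 1/129.5 = 0.00772 s.

τ = 0.00772 s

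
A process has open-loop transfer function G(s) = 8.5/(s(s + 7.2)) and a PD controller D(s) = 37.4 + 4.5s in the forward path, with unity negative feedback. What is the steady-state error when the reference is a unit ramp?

The loop has one pole at the origin (type 1). Velocity error constant K_v = lim_{s→0} s·D(s)G(s) = 37.4·8.5/7.2 = 44.15.
Steady-state error to a unit ramp: e_ss = 1/K_v = 0.0226.

0.0226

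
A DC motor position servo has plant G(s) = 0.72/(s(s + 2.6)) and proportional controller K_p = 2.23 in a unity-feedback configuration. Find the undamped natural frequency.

ω_n = 1.27 rad/s

1 + K_p·G(s) = 0 gives s² + 2.6s + 1.606 = 0.
Matching s² + 2ζω_n s + ω_n²: ω_n = √1.606 = 1.267 rad/s and 2ζω_n = 2.6, so ζ = 2.6/(2·1.267) = 1.03.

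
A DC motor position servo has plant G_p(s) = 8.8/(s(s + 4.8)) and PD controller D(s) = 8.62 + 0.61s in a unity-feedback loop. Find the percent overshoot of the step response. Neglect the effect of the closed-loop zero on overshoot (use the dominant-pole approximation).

Forward path: (8.62 + 0.61s)·8.8/(s(s+4.8)). The closed-loop characteristic equation is s² + (4.8 + 8.8·0.61)s + 8.8·8.62 = 0.
That is s² + 10.17s + 75.86 = 0, so ω_n = 8.71 rad/s and ζ = 10.17/(2·8.71) = 0.5837.
%OS = 100·exp(−πζ/√(1−ζ²)) = 10.5%.

10.5%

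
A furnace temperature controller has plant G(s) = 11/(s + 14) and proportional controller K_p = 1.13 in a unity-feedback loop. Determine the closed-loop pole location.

Closed-loop transfer function: T(s) = K_p·G(s)/(1 + K_p·G(s)) = 12.43/(s + 14 + 12.43) = 12.43/(s + 26.43).
The closed-loop pole is at s = −26.43.

s = -26.43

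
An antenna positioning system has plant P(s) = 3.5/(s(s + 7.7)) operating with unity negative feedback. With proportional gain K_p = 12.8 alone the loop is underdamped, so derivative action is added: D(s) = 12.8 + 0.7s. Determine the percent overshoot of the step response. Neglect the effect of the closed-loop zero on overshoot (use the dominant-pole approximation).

Forward path: (12.8 + 0.7s)·3.5/(s(s+7.7)). The closed-loop characteristic equation is s² + (7.7 + 3.5·0.7)s + 3.5·12.8 = 0.
That is s² + 10.15s + 44.8 = 0, so ω_n = 6.693 rad/s and ζ = 10.15/(2·6.693) = 0.7582.
%OS = 100·exp(−πζ/√(1−ζ²)) = 2.59%.

2.59%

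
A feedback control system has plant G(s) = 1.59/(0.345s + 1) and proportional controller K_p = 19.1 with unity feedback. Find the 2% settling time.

Closed loop: T(s) = K_p·G/(1+K_p·G) = 30.37/(0.345s + 1 + 30.37), with pole at s = −(1 + 30.37)/0.345 = −90.92.
τ = 1/90.92 = 0.011 s, so 2% settling time ≈ 4τ = 0.044 s.

T_s ≈ 0.044 s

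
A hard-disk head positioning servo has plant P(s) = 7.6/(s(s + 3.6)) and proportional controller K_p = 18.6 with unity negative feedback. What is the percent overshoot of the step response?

From 1 + K_pP(s) = 0: s² + 3.6s + 141.4 = 0 ⇒ ω_n = 11.89, ζ = 0.1514.
%OS = 100·exp(−πζ/√(1−ζ²)) = 100·exp(−π·0.1514/√0.9771) = 61.8%.

61.8%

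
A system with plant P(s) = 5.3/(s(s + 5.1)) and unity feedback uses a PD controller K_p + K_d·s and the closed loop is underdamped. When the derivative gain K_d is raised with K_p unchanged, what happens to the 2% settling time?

decrease

Characteristic equation s² + (5.1 + 5.3K_d)s + 5.3K_p = 0: raising K_d increases ζω_n = (5.1+5.3K_d)/2 while the loop stays underdamped, so T_s ≈ 4/(ζω_n) decreases.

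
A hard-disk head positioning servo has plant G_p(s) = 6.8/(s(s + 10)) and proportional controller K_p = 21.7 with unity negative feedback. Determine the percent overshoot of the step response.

24.2%

From 1 + K_pG_p(s) = 0: s² + 10s + 147.6 = 0 ⇒ ω_n = 12.15, ζ = 0.4116.
%OS = 100·exp(−πζ/√(1−ζ²)) = 100·exp(−π·0.4116/√0.8306) = 24.2%.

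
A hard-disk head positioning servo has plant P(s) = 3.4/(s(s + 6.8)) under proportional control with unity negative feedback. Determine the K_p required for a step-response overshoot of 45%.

K_p = 56

From %OS = 100·exp(−πζ/√(1−ζ²)) = 45%, ζ = −ln(0.45)/√(π²+ln²(0.45)) = 0.2463.
Characteristic equation s² + 6.8s + 3.4K_p = 0 gives ζ = 6.8/(2√(3.4K_p)).
Setting ζ = 0.2463: √(3.4K_p) = 6.8/(2·0.2463) = 13.8, so K_p = 190.5/3.4 = 56.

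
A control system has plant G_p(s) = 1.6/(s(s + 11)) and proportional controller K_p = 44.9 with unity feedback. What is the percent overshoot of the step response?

6.86%

Closed-loop characteristic equation: s² + 11s + 71.84 = 0, so ω_n = 8.476 rad/s and ζ = 11/(2·8.476) = 0.6489.
%OS = 100·exp(−πζ/√(1−ζ²)) = 100·exp(−π·0.6489/√0.5789) = 6.86%.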